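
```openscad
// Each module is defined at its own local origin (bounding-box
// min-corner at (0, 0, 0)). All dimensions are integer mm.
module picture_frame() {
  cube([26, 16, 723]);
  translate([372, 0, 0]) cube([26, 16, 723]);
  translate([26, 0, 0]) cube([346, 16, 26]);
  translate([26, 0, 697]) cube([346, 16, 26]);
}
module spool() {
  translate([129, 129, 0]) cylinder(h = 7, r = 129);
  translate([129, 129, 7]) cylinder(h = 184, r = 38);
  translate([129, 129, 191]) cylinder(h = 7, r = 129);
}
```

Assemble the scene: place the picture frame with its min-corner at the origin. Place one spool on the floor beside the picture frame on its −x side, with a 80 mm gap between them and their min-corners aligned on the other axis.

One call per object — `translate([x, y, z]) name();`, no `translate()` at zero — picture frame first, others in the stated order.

picture_frame();
translate([-338, 0, 0]) spool();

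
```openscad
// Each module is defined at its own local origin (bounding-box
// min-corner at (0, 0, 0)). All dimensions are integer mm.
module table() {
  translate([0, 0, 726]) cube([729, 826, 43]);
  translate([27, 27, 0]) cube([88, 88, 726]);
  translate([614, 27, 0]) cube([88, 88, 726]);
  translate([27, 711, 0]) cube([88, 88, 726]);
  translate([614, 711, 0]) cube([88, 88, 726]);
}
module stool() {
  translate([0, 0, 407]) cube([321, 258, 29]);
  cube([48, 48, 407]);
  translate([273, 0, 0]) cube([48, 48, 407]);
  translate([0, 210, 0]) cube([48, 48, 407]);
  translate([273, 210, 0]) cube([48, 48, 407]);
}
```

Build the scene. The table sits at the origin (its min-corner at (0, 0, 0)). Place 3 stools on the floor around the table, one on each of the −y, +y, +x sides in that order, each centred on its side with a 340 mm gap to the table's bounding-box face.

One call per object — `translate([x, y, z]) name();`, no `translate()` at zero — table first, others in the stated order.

table();
translate([204, -598, 0]) stool();
translate([204, 1166, 0]) stool();
translate([1069, 284, 0]) stool();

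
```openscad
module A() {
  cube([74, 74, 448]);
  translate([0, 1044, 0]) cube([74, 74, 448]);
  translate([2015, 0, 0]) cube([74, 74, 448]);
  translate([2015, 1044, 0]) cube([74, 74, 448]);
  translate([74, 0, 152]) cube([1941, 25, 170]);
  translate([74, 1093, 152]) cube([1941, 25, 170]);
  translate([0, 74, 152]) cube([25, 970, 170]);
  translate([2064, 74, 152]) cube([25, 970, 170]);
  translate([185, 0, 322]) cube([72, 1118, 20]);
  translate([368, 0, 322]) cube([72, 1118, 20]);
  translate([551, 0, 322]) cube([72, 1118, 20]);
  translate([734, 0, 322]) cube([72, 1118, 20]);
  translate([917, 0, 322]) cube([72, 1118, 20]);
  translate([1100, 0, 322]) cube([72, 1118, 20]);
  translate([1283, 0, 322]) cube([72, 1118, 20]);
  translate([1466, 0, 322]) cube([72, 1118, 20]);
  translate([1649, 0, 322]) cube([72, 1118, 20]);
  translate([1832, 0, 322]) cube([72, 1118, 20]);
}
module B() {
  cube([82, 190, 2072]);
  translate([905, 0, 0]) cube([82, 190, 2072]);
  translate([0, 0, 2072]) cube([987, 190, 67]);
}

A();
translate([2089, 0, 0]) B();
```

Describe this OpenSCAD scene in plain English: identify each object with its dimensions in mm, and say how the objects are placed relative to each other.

A is a bed frame 2089 mm long (x) by 1118 mm wide (y). Four 74×74 mm corner posts, 448 mm tall, at the corners of the footprint. Four rails of 25 mm thickness and 170 mm height run between adjacent posts with their undersides at z = 152 mm, their outer faces flush with the outside of the frame (the two x-running rails run between the posts' inner faces; the two y-running rails run between the posts' inner faces). 10 slats, each 72 mm wide (x) and 20 mm thick, lie across the top of the two x-running rails, running the full 1118 mm width of the frame in y; the slats are evenly spaced along x between the inner faces of the end posts with equal gaps (rounded down to the nearest mm) at the −x end and between each pair — any rounding remainder accumulates at the +x end.

B is a rectangular door frame: two vertical jambs of 82×190 mm section, 2072 mm tall, with a clear opening 823 mm wide between their inner faces. A header 67 mm tall and 190 mm deep lies on top of the jambs and spans the full outside width.

The door frame is against the bed frame's +x side, with their −y faces flush.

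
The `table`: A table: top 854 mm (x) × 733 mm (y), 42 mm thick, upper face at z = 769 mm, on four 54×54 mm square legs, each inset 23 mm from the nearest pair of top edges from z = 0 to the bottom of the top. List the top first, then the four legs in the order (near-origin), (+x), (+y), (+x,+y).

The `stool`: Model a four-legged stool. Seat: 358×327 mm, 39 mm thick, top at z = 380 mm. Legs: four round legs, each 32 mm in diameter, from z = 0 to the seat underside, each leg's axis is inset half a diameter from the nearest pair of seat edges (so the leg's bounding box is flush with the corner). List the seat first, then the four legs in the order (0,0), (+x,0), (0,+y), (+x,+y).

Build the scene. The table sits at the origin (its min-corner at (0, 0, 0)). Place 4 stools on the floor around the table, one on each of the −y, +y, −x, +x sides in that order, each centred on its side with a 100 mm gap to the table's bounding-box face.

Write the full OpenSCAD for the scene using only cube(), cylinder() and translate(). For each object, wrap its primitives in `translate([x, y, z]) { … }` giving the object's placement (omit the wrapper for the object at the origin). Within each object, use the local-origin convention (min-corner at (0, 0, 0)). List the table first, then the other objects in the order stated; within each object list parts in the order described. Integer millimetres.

translate([0, 0, 727]) cube([854, 733, 42]);
translate([23, 23, 0]) cube([54, 54, 727]);
translate([777, 23, 0]) cube([54, 54, 727]);
translate([23, 656, 0]) cube([54, 54, 727]);
translate([777, 656, 0]) cube([54, 54, 727]);
translate([248, -427, 0]) {
  translate([0, 0, 341]) cube([358, 327, 39]);
  translate([16, 16, 0]) cylinder(h = 341, r = 16);
  translate([342, 16, 0]) cylinder(h = 341, r = 16);
  translate([16, 311, 0]) cylinder(h = 341, r = 16);
  translate([342, 311, 0]) cylinder(h = 341, r = 16);
}
translate([248, 833, 0]) {
  translate([0, 0, 341]) cube([358, 327, 39]);
  translate([16, 16, 0]) cylinder(h = 341, r = 16);
  translate([342, 16, 0]) cylinder(h = 341, r = 16);
  translate([16, 311, 0]) cylinder(h = 341, r = 16);
  translate([342, 311, 0]) cylinder(h = 341, r = 16);
}
translate([-458, 203, 0]) {
  translate([0, 0, 341]) cube([358, 327, 39]);
  translate([16, 16, 0]) cylinder(h = 341, r = 16);
  translate([342, 16, 0]) cylinder(h = 341, r = 16);
  translate([16, 311, 0]) cylinder(h = 341, r = 16);
  translate([342, 311, 0]) cylinder(h = 341, r = 16);
}
translate([954, 203, 0]) {
  translate([0, 0, 341]) cube([358, 327, 39]);
  translate([16, 16, 0]) cylinder(h = 341, r = 16);
  translate([342, 16, 0]) cylinder(h = 341, r = 16);
  translate([16, 311, 0]) cylinder(h = 341, r = 16);
  translate([342, 311, 0]) cylinder(h = 341, r = 16);
}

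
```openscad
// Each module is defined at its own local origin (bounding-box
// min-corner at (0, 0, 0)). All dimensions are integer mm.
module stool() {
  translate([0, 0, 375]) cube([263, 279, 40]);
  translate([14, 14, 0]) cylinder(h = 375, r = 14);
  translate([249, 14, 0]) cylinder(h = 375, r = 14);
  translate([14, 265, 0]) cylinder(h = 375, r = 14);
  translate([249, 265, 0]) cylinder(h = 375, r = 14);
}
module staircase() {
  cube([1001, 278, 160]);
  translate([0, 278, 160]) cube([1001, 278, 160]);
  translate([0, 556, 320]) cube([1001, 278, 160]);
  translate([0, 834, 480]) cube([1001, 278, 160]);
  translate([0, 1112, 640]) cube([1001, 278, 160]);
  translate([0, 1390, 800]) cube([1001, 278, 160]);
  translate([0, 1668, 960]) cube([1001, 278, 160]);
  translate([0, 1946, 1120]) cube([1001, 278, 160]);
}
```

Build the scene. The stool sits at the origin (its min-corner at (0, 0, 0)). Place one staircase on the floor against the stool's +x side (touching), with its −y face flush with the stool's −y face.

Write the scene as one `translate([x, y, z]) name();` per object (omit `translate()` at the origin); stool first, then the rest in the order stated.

stool();
translate([263, 0, 0]) staircase();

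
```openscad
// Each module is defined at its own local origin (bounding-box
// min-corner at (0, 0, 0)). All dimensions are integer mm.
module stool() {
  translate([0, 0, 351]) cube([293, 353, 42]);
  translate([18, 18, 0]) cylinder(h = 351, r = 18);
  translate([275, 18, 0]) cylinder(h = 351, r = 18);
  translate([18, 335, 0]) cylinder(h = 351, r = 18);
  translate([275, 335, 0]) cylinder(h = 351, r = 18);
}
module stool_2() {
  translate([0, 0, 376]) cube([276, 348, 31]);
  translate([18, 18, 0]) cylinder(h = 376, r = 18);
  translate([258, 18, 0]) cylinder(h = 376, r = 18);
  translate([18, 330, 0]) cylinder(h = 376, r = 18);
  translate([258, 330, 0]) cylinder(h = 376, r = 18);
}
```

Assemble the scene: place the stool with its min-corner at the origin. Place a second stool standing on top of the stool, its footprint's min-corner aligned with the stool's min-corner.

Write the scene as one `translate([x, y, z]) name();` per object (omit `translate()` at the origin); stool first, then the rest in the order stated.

stool();
translate([0, 0, 393]) stool_2();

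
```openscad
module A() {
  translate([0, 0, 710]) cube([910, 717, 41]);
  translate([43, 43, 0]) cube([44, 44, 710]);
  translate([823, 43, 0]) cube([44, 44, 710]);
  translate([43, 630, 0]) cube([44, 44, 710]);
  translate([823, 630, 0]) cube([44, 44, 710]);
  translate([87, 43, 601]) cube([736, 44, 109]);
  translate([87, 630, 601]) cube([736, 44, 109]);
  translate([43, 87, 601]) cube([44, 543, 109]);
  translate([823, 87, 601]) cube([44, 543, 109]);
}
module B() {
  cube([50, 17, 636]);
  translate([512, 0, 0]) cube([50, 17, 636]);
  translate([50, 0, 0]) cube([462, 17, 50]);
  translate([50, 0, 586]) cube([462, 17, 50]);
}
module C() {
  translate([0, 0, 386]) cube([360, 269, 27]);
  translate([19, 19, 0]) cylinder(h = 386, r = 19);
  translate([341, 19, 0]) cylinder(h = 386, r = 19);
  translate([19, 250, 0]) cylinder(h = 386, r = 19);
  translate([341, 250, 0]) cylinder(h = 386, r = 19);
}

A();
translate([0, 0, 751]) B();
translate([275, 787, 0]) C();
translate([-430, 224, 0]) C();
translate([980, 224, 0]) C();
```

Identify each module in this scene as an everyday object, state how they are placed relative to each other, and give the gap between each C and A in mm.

A is a table. B is a picture frame. C is a stool. The picture frame is on top of the table. Three stools sit around the table at the +y, −x, +x sides. The gap between each stool and the table is 70 mm.

Each stool's nearest face is 70 mm from the table's bounding box.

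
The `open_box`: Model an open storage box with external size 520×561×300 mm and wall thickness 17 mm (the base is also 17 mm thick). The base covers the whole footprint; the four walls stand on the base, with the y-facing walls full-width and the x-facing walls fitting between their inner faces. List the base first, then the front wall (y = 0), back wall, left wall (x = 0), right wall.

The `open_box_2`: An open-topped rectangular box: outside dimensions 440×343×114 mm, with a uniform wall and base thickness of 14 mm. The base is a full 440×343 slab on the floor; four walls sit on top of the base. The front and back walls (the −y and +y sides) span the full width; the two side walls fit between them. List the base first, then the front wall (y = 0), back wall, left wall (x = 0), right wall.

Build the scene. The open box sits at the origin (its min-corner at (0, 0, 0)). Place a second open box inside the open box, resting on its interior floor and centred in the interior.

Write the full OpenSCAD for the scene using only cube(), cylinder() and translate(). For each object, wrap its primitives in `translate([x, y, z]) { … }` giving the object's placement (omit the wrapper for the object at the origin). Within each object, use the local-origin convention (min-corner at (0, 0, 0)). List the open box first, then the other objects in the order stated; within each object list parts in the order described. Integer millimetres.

cube([520, 561, 17]);
translate([0, 0, 17]) cube([520, 17, 283]);
translate([0, 544, 17]) cube([520, 17, 283]);
translate([0, 17, 17]) cube([17, 527, 283]);
translate([503, 17, 17]) cube([17, 527, 283]);
translate([40, 109, 17]) {
  cube([440, 343, 14]);
  translate([0, 0, 14]) cube([440, 14, 100]);
  translate([0, 329, 14]) cube([440, 14, 100]);
  translate([0, 14, 14]) cube([14, 315, 100]);
  translate([426, 14, 14]) cube([14, 315, 100]);
}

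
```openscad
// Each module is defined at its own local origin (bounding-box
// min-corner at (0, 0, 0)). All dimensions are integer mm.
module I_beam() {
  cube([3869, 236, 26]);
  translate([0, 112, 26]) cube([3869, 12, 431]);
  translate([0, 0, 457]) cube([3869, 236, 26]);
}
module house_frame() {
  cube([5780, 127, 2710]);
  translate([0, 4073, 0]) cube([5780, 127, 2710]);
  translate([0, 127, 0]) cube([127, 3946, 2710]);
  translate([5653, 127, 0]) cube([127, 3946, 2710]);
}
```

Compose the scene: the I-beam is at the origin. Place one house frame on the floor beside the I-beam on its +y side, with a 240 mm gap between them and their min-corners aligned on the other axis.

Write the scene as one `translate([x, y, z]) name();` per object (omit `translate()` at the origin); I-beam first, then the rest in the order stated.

I_beam();
translate([0, 476, 0]) house_frame();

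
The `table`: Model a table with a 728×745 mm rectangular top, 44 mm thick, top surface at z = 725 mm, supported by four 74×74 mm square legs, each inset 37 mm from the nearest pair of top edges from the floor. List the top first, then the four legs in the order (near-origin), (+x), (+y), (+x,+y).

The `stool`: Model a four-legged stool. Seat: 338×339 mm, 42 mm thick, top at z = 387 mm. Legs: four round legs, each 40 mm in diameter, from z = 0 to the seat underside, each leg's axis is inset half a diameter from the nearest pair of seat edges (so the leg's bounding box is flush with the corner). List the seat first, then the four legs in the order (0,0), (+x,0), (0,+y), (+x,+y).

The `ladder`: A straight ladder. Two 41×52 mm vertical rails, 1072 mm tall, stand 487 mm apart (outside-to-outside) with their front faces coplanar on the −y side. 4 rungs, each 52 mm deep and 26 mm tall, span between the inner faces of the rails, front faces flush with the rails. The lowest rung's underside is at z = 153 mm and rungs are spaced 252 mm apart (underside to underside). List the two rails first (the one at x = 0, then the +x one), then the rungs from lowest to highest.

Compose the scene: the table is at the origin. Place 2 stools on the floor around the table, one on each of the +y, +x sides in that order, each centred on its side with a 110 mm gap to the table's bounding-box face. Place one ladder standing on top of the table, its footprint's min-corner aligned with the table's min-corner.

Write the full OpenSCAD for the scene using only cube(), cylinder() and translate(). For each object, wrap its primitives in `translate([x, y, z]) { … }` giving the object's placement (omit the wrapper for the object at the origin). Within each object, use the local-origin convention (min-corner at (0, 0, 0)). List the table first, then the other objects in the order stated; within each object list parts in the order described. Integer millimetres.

translate([0, 0, 681]) cube([728, 745, 44]);
translate([37, 37, 0]) cube([74, 74, 681]);
translate([617, 37, 0]) cube([74, 74, 681]);
translate([37, 634, 0]) cube([74, 74, 681]);
translate([617, 634, 0]) cube([74, 74, 681]);
translate([195, 855, 0]) {
  translate([0, 0, 345]) cube([338, 339, 42]);
  translate([20, 20, 0]) cylinder(h = 345, r = 20);
  translate([318, 20, 0]) cylinder(h = 345, r = 20);
  translate([20, 319, 0]) cylinder(h = 345, r = 20);
  translate([318, 319, 0]) cylinder(h = 345, r = 20);
}
translate([838, 203, 0]) {
  translate([0, 0, 345]) cube([338, 339, 42]);
  translate([20, 20, 0]) cylinder(h = 345, r = 20);
  translate([318, 20, 0]) cylinder(h = 345, r = 20);
  translate([20, 319, 0]) cylinder(h = 345, r = 20);
  translate([318, 319, 0]) cylinder(h = 345, r = 20);
}
translate([0, 0, 725]) {
  cube([41, 52, 1072]);
  translate([446, 0, 0]) cube([41, 52, 1072]);
  translate([41, 0, 153]) cube([405, 52, 26]);
  translate([41, 0, 405]) cube([405, 52, 26]);
  translate([41, 0, 657]) cube([405, 52, 26]);
  translate([41, 0, 909]) cube([405, 52, 26]);
}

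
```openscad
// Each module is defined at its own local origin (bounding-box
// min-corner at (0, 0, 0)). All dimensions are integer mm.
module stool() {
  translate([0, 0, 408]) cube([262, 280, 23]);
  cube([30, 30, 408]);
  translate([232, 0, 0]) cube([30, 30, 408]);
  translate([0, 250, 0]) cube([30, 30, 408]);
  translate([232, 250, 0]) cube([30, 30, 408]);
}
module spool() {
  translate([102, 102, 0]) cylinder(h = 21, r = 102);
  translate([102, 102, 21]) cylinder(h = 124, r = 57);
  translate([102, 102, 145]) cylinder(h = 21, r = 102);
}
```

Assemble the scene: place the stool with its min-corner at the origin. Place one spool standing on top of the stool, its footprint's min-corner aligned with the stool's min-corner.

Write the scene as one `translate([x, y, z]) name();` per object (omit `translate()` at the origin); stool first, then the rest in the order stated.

stool();
translate([0, 0, 431]) spool();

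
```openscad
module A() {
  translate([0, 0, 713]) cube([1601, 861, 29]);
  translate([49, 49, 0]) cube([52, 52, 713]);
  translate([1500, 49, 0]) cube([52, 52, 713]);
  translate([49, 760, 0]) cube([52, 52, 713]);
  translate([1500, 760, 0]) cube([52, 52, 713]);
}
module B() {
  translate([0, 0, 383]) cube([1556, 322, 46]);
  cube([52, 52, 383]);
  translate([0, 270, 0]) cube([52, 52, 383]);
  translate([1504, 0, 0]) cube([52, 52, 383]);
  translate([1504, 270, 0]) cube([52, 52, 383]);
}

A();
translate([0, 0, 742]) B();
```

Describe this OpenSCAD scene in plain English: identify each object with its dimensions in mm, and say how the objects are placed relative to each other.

A is a table: top 1601 mm (x) × 861 mm (y), 29 mm thick, upper face at z = 742 mm, on four 52×52 mm square legs, each inset 49 mm from the nearest pair of top edges, running from z = 0 to the bottom of the top.

B is a bench: a 1556×322 mm seat slab, 46 mm thick, top at z = 429 mm, on four 52×52 mm square legs flush with the seat corners and standing on z = 0.

The bench is on top of the table.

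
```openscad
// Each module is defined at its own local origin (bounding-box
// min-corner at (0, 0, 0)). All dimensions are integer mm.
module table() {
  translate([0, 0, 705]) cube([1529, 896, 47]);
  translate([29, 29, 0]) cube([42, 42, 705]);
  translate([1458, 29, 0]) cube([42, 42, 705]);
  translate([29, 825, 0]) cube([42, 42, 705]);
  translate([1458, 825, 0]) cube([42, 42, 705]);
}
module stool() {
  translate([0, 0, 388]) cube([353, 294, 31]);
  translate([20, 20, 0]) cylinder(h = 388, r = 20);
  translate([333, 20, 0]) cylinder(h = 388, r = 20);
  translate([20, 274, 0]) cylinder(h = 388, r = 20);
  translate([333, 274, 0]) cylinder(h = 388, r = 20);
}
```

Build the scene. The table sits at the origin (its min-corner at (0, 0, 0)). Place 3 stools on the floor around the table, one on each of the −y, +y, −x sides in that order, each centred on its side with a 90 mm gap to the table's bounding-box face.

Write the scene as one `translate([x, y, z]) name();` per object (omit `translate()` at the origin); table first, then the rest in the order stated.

table();
translate([588, -384, 0]) stool();
translate([588, 986, 0]) stool();
translate([-443, 301, 0]) stool();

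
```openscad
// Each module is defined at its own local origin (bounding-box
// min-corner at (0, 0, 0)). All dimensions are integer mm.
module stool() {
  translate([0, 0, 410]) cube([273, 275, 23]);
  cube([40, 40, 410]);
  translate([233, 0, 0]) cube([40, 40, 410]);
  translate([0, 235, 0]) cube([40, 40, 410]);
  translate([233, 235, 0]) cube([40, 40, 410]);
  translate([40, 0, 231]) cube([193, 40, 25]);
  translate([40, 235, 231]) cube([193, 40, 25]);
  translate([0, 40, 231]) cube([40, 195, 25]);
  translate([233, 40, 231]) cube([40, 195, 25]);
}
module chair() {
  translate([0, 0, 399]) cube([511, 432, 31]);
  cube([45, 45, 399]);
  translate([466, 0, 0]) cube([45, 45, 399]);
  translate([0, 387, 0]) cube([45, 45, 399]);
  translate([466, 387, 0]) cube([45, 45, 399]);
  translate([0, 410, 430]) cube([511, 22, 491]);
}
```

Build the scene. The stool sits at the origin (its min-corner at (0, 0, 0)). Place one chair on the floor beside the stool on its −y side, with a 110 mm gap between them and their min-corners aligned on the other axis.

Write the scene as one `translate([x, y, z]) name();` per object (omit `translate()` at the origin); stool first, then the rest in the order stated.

stool();
translate([0, -542, 0]) chair();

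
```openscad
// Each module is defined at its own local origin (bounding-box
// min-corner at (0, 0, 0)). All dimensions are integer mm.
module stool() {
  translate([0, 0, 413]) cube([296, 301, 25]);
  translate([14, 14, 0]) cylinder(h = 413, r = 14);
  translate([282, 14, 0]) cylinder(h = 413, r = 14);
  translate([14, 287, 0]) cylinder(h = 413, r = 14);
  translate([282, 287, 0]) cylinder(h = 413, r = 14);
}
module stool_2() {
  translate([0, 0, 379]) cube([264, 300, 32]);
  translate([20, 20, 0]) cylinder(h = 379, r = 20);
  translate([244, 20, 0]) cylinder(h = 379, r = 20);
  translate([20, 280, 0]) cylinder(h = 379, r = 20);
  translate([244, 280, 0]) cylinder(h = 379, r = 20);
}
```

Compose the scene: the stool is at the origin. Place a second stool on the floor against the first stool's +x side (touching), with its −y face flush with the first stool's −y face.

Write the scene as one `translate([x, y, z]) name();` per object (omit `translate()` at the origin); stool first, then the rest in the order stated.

stool();
translate([296, 0, 0]) stool_2();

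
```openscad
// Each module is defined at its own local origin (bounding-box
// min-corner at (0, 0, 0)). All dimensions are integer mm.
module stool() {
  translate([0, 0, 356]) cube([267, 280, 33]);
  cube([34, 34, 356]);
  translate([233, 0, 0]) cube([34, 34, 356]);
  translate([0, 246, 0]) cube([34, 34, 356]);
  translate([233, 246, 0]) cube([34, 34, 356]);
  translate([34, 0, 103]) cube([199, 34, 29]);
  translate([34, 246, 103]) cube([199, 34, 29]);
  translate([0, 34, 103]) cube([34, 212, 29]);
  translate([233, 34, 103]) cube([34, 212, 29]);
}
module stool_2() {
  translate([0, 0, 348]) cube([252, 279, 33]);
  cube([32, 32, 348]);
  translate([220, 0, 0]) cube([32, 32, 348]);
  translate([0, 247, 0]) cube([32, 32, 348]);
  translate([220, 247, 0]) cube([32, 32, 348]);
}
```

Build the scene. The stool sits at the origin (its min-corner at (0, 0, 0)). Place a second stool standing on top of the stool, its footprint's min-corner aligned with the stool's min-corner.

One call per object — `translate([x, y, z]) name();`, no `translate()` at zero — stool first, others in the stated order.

stool();
translate([0, 0, 389]) stool_2();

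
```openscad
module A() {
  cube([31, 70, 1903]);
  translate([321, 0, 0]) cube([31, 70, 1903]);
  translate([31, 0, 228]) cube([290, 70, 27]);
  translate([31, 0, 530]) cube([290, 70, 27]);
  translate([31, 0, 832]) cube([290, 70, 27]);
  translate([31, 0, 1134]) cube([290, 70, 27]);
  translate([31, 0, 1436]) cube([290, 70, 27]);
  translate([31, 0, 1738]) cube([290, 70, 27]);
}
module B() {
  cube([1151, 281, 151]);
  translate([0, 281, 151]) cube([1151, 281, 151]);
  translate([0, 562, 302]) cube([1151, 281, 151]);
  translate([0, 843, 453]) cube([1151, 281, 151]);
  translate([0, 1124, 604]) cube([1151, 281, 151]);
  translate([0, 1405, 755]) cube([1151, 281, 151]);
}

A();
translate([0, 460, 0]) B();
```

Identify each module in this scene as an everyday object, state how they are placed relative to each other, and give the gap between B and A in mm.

A is a ladder. B is a staircase. The staircase is on the floor beside the ladder on its +y side. The gap between the staircase and the ladder is 390 mm.

The staircase's nearest face is 390 mm from the ladder's +y face.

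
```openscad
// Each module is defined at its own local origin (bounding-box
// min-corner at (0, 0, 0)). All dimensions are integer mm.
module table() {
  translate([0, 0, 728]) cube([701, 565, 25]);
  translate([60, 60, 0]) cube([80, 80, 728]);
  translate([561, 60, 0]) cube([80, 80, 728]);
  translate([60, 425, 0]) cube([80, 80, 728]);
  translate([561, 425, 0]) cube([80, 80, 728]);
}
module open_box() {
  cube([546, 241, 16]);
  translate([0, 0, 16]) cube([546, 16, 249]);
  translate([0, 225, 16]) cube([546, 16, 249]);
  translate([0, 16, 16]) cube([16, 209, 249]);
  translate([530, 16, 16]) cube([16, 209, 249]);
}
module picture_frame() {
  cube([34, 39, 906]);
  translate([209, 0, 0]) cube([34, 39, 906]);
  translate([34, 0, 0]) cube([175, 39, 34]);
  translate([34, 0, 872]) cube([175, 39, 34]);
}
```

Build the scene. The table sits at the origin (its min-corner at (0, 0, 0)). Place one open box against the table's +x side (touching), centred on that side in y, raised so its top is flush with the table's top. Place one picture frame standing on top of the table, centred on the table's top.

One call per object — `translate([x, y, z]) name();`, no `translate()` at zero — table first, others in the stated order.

table();
translate([701, 162, 488]) open_box();
translate([229, 263, 753]) picture_frame();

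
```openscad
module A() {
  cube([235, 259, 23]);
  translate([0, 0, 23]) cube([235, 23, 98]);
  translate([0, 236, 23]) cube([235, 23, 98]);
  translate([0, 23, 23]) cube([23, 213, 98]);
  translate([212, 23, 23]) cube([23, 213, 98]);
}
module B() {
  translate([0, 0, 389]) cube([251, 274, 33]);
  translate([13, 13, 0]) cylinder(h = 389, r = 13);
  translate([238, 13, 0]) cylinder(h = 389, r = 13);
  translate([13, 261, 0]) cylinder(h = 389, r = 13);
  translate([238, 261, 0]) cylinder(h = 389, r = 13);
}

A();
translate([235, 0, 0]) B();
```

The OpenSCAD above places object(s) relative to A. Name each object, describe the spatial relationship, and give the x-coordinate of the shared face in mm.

The open box's +x face and the stool's −x face are both at x = 235 mm.

A is an open box. B is a stool. The stool is against the open box's +x side, with their −y faces flush. The x-coordinate of the shared face is 235 mm.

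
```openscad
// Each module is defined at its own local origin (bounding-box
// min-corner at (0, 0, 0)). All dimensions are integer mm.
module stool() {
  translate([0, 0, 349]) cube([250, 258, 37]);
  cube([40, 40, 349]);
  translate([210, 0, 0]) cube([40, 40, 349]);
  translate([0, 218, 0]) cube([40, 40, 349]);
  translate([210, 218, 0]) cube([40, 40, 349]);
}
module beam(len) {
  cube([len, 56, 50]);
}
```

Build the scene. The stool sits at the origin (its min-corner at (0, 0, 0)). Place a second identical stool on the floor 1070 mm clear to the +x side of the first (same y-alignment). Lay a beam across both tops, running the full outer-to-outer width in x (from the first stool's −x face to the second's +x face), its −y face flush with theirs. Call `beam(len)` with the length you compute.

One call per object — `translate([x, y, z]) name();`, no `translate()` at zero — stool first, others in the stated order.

stool();
translate([1320, 0, 0]) stool();
translate([0, 0, 386]) beam(1570);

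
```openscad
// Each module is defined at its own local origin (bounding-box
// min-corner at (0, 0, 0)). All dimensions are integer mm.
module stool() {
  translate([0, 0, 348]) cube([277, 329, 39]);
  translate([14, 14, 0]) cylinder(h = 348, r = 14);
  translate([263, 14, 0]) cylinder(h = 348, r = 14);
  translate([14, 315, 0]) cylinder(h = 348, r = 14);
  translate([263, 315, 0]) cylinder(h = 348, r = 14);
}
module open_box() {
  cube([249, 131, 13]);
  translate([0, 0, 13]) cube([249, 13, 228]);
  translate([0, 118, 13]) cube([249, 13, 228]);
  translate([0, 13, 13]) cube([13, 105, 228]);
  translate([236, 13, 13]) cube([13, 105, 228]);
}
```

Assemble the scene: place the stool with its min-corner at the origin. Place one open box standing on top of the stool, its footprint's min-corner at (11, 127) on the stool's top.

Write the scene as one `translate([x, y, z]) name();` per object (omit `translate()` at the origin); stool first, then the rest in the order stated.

stool();
translate([11, 127, 387]) open_box();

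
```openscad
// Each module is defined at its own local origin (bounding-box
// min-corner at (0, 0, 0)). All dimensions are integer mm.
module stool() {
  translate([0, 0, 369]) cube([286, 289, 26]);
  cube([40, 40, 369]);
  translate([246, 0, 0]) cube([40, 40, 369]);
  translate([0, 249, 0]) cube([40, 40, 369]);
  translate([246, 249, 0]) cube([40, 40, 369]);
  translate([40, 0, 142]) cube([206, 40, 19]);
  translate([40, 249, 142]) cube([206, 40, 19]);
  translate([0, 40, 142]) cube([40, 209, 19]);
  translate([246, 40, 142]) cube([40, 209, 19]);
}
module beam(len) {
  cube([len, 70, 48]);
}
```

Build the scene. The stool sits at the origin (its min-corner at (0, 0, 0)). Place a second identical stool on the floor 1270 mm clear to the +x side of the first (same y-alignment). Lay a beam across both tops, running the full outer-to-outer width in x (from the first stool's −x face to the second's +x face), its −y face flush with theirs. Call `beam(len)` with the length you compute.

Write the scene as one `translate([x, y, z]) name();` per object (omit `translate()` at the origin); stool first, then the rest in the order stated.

stool();
translate([1556, 0, 0]) stool();
translate([0, 0, 395]) beam(1842);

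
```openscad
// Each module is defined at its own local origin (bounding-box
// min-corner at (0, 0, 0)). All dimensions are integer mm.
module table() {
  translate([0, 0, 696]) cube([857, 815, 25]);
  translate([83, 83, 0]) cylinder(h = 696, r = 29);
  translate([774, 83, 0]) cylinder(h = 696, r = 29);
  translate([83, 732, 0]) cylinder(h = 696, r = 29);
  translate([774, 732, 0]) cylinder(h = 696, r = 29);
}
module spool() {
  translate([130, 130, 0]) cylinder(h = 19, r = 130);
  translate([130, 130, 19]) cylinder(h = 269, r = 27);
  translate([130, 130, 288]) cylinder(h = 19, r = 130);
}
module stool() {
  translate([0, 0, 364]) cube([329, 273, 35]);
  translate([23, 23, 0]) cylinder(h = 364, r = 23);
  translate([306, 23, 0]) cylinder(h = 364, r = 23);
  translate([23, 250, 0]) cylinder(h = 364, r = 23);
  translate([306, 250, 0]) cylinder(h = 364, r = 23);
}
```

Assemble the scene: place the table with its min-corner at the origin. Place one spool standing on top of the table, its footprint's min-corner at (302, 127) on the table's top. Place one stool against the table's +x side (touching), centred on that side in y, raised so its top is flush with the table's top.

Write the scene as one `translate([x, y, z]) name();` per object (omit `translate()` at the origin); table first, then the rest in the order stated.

table();
translate([302, 127, 721]) spool();
translate([857, 271, 322]) stool();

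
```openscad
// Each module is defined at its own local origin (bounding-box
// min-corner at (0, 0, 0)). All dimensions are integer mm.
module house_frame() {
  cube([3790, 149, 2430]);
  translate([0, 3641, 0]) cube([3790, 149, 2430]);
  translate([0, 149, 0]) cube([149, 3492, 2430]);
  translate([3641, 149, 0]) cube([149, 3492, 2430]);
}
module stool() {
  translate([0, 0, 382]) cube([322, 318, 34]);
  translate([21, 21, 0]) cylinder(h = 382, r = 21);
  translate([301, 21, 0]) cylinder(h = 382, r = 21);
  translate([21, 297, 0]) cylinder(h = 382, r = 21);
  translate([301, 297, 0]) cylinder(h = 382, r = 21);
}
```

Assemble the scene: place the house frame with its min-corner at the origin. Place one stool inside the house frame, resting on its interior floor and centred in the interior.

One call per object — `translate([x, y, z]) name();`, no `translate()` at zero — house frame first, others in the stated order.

house_frame();
translate([1734, 1736, 0]) stool();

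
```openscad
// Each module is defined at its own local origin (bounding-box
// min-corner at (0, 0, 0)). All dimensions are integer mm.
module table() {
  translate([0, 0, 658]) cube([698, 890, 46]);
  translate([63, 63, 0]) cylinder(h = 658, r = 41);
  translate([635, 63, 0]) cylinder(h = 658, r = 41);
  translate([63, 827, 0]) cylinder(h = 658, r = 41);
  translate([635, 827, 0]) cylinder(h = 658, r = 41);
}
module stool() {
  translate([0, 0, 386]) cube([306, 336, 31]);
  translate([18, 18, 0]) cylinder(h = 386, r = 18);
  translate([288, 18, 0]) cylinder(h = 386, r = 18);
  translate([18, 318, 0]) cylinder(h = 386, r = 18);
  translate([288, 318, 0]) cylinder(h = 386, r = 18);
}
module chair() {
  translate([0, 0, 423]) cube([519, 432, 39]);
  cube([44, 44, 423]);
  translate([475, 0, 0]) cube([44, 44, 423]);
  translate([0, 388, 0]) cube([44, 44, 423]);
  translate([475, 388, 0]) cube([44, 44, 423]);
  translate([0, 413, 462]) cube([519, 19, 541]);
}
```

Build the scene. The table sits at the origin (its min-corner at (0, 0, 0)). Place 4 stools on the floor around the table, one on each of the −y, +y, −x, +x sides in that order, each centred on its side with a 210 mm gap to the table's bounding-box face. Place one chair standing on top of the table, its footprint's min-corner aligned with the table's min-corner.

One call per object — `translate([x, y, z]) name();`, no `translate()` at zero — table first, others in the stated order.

table();
translate([196, -546, 0]) stool();
translate([196, 1100, 0]) stool();
translate([-516, 277, 0]) stool();
translate([908, 277, 0]) stool();
translate([0, 0, 704]) chair();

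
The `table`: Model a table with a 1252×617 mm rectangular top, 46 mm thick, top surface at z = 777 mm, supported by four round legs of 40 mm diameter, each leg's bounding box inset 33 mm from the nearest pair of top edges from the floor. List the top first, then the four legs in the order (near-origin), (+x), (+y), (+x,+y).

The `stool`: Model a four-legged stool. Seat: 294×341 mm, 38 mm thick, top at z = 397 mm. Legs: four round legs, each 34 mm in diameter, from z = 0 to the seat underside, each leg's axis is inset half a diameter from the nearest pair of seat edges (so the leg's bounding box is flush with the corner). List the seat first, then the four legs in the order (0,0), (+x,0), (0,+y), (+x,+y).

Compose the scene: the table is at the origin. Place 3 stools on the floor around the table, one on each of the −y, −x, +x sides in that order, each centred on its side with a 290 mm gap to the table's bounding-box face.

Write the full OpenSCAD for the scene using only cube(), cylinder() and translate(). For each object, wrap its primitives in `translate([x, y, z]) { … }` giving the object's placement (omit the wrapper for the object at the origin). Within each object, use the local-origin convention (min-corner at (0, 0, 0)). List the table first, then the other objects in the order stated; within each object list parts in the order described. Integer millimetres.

translate([0, 0, 731]) cube([1252, 617, 46]);
translate([53, 53, 0]) cylinder(h = 731, r = 20);
translate([1199, 53, 0]) cylinder(h = 731, r = 20);
translate([53, 564, 0]) cylinder(h = 731, r = 20);
translate([1199, 564, 0]) cylinder(h = 731, r = 20);
translate([479, -631, 0]) {
  translate([0, 0, 359]) cube([294, 341, 38]);
  translate([17, 17, 0]) cylinder(h = 359, r = 17);
  translate([277, 17, 0]) cylinder(h = 359, r = 17);
  translate([17, 324, 0]) cylinder(h = 359, r = 17);
  translate([277, 324, 0]) cylinder(h = 359, r = 17);
}
translate([-584, 138, 0]) {
  translate([0, 0, 359]) cube([294, 341, 38]);
  translate([17, 17, 0]) cylinder(h = 359, r = 17);
  translate([277, 17, 0]) cylinder(h = 359, r = 17);
  translate([17, 324, 0]) cylinder(h = 359, r = 17);
  translate([277, 324, 0]) cylinder(h = 359, r = 17);
}
translate([1542, 138, 0]) {
  translate([0, 0, 359]) cube([294, 341, 38]);
  translate([17, 17, 0]) cylinder(h = 359, r = 17);
  translate([277, 17, 0]) cylinder(h = 359, r = 17);
  translate([17, 324, 0]) cylinder(h = 359, r = 17);
  translate([277, 324, 0]) cylinder(h = 359, r = 17);
}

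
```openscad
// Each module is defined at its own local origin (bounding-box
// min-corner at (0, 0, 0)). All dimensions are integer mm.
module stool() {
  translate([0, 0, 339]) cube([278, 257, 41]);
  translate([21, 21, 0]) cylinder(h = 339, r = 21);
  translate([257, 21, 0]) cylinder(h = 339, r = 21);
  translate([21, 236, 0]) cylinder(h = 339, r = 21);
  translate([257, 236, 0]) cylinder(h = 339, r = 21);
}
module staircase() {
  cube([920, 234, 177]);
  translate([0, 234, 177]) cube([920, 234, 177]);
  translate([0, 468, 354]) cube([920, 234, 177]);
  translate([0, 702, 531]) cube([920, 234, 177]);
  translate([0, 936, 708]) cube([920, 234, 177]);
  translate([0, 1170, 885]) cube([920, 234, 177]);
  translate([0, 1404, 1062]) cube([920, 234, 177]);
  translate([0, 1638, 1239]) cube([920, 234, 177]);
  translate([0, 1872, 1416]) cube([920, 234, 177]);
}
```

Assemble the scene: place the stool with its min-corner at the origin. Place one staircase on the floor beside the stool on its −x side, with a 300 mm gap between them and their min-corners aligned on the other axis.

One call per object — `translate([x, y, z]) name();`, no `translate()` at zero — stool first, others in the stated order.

stool();
translate([-1220, 0, 0]) staircase();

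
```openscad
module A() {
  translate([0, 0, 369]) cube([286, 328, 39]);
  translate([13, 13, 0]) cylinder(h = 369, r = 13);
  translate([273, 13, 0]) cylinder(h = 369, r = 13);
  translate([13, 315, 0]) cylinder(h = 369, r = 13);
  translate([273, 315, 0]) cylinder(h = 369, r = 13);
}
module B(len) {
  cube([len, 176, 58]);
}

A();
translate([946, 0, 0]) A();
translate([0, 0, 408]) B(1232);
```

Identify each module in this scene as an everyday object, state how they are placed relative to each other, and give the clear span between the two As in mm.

Second stool starts at x = 946; first ends at x = 286; clear span = 946 − 286 = 660 mm.

A is a stool. B is a beam. A beam spans the tops of two stools. The clear span between the two stools is 660 mm.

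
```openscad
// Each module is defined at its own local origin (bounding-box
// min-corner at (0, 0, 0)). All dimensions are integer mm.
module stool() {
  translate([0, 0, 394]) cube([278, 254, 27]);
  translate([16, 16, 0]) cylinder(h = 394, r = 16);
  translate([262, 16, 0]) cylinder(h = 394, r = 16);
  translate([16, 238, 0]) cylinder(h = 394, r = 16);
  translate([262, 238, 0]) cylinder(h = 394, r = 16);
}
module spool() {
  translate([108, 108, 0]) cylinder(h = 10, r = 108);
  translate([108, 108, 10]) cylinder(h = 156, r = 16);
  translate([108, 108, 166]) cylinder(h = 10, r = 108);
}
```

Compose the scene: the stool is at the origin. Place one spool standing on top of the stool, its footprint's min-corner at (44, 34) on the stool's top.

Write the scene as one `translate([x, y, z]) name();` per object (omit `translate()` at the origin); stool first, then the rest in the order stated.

stool();
translate([44, 34, 421]) spool();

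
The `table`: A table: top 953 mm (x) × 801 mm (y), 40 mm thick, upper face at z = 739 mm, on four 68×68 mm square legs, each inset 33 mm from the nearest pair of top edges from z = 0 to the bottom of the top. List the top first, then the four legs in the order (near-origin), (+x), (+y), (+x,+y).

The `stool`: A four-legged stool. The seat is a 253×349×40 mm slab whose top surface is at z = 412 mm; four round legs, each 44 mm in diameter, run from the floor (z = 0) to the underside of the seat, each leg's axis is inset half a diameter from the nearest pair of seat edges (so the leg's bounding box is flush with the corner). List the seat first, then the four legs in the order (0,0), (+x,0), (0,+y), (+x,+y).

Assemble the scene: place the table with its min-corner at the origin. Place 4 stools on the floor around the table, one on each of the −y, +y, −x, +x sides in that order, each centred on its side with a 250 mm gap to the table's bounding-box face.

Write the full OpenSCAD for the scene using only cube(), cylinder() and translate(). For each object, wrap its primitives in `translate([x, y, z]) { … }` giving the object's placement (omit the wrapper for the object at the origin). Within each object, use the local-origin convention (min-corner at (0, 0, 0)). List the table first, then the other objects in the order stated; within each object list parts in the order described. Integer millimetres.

translate([0, 0, 699]) cube([953, 801, 40]);
translate([33, 33, 0]) cube([68, 68, 699]);
translate([852, 33, 0]) cube([68, 68, 699]);
translate([33, 700, 0]) cube([68, 68, 699]);
translate([852, 700, 0]) cube([68, 68, 699]);
translate([350, -599, 0]) {
  translate([0, 0, 372]) cube([253, 349, 40]);
  translate([22, 22, 0]) cylinder(h = 372, r = 22);
  translate([231, 22, 0]) cylinder(h = 372, r = 22);
  translate([22, 327, 0]) cylinder(h = 372, r = 22);
  translate([231, 327, 0]) cylinder(h = 372, r = 22);
}
translate([350, 1051, 0]) {
  translate([0, 0, 372]) cube([253, 349, 40]);
  translate([22, 22, 0]) cylinder(h = 372, r = 22);
  translate([231, 22, 0]) cylinder(h = 372, r = 22);
  translate([22, 327, 0]) cylinder(h = 372, r = 22);
  translate([231, 327, 0]) cylinder(h = 372, r = 22);
}
translate([-503, 226, 0]) {
  translate([0, 0, 372]) cube([253, 349, 40]);
  translate([22, 22, 0]) cylinder(h = 372, r = 22);
  translate([231, 22, 0]) cylinder(h = 372, r = 22);
  translate([22, 327, 0]) cylinder(h = 372, r = 22);
  translate([231, 327, 0]) cylinder(h = 372, r = 22);
}
translate([1203, 226, 0]) {
  translate([0, 0, 372]) cube([253, 349, 40]);
  translate([22, 22, 0]) cylinder(h = 372, r = 22);
  translate([231, 22, 0]) cylinder(h = 372, r = 22);
  translate([22, 327, 0]) cylinder(h = 372, r = 22);
  translate([231, 327, 0]) cylinder(h = 372, r = 22);
}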